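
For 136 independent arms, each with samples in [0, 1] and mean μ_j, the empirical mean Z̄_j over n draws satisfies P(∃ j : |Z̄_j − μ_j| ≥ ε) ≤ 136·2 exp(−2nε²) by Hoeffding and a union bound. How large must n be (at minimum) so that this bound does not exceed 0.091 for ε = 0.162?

153

Need 2·136·exp(−2nε²) ≤ 0.091, i.e. exp(−2nε²) ≤ 0.091/272.
So 2nε² ≥ ln(272/0.091) = 8.002698.
Hence n ≥ 8.002698/(2·0.162²) = 152.467.
The smallest integer n is 153.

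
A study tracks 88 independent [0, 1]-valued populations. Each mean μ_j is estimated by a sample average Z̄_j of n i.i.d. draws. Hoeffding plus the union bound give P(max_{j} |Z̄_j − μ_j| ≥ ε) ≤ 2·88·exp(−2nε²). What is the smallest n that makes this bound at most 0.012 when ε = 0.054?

Need 2·88·exp(−2nε²) ≤ 0.012, i.e. exp(−2nε²) ≤ 0.012/176.
So 2nε² ≥ ln(176/0.012) = 9.593333.
Hence n ≥ 9.593333/(2·0.054²) = 1644.947.
The smallest integer n is 1645.

1645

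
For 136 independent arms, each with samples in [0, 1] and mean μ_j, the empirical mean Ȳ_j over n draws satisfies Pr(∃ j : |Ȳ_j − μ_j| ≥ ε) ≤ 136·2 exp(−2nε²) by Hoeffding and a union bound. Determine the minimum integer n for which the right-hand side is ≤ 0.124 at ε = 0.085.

Need 2·136·exp(−2nε²) ≤ 0.124, i.e. exp(−2nε²) ≤ 0.124/272.
So 2nε² ≥ ln(272/0.124) = 7.693276.
Hence n ≥ 7.693276/(2·0.085²) = 532.407.
The smallest integer n is 533.

533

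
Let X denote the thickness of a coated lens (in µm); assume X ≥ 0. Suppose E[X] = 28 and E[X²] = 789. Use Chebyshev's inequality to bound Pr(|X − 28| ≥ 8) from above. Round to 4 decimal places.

0.0781

Var(X) = E[X²] − (E[X])² = 789 − 784 = 5.
Chebyshev's inequality: Pr(|X − μ| ≥ t) ≤ Var(X)/t² = 5/64 = 0.0781.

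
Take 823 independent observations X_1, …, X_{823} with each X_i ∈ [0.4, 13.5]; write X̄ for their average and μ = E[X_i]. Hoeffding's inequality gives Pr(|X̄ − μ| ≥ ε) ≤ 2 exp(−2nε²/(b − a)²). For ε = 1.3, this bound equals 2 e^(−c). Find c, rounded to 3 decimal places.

16.210

c = 2nε²/(b − a)² = 2·823·1.3² / 13.1² = 16.2097.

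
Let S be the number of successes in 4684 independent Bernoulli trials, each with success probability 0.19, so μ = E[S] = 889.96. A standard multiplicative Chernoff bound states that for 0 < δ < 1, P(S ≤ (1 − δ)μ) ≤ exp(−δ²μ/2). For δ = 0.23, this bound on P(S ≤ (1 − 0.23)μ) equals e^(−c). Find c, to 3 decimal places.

23.539

c = δ²μ/2 = 0.23²·889.96/2 = 23.5394.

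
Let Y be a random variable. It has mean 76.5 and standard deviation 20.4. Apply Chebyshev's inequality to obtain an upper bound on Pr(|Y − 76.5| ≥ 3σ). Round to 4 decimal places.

Chebyshev: Pr(|Y − μ| ≥ t) ≤ Var(Y)/t².
Var(Y) = σ² = 20.4² = 416.16.
t = 3·20.4 = 61.2.
Bound = 416.16 / 3745.44 = 0.1111.

0.1111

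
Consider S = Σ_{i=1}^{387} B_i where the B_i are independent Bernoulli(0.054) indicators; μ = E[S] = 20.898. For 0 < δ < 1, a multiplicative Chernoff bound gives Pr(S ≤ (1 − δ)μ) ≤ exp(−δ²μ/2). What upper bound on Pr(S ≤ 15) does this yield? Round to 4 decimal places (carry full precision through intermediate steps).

0.4351

Write 15 = (1 − δ)μ, so δ = 1 − 15/20.898 = 0.282228…
Then the exponent is δ²μ/2 = (μ − 15)²/(2μ) = 0.832290.
Bound = exp(−0.832290) = 0.43505.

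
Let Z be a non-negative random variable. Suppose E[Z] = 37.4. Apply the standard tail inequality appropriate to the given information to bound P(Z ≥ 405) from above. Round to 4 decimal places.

0.0923

Only the mean of a non-negative variable is known, so Markov's inequality is the applicable tail bound.
Markov's inequality: for a non-negative random variable, P(Z ≥ a) ≤ E[Z]/a.
Here E[Z] = 37.4 and a = 405, so the bound is 37.4/405 = 0.0923.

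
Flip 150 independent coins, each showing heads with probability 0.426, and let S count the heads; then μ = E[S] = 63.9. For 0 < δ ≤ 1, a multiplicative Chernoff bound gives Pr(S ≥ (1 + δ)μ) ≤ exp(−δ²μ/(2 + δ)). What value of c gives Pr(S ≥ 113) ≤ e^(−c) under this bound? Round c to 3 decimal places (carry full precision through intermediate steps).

Write 113 = (1 + δ)μ, so δ = 113/63.9 − 1 = 0.7683881…
Then the exponent is δ²μ/(2 + δ) = (113 − μ)² / (μ·(2 + δ)) = 13.628095.

13.628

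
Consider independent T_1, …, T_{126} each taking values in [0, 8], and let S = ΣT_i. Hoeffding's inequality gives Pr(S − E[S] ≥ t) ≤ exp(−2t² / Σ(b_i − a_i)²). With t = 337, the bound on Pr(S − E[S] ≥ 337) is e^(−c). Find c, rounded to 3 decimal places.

28.167

Σ(b_i − a_i)² = 126·(8)² = 8064.
c = 2t²/8064 = 2·337²/8064 = 28.1669.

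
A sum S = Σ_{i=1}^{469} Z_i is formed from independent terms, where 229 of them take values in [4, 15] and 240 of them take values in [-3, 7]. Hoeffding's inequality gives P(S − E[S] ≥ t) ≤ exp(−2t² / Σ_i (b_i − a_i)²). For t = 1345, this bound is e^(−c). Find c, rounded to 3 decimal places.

69.969

Σ(b_i − a_i)² = 229·11² + 240·10² = 51709.
c = 2t² / 51709 = 2·1345² / 51709 = 69.9694.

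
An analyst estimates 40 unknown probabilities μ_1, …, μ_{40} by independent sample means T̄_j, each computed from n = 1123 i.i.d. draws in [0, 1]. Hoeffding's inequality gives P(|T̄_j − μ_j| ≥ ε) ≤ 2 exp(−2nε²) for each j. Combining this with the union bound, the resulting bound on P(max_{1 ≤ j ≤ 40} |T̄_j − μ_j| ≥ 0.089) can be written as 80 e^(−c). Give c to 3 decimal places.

Union bound over the 40 events: P(max_{1 ≤ j ≤ 40} |T̄_j − μ_j| ≥ 0.089) ≤ 40·2·exp(−2nε²) = 80 exp(−2·1123·0.089²).
So c = 2·1123·0.089² = 17.7906.

17.791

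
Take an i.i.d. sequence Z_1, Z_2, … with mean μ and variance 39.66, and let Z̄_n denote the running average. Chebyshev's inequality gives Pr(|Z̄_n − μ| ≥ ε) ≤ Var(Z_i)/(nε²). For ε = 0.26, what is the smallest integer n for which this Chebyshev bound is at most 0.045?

Require 39.66/(n·0.26²) ≤ 0.045, i.e. n ≥ 39.66/(0.045·0.26²) = 13037.475.
The smallest integer n is 13038.

13038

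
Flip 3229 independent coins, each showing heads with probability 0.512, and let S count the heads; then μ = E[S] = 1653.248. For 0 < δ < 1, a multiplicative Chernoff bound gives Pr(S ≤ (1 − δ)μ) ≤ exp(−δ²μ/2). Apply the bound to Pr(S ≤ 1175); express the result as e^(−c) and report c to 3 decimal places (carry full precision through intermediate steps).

Write 1175 = (1 − δ)μ, so δ = 1 − 1175/1653.248 = 0.2892778…
Then the exponent is δ²μ/2 = (μ − 1175)²/(2μ) = 69.173273.

69.173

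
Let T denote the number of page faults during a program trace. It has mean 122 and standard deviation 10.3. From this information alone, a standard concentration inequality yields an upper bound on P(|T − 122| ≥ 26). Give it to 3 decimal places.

Mean and variance are known, so Chebyshev's inequality applies.
Chebyshev: P(|T − μ| ≥ t) ≤ Var(T)/t².
Var(T) = σ² = 10.3² = 106.09.
Bound = 106.09 / 676 = 0.1569.

0.157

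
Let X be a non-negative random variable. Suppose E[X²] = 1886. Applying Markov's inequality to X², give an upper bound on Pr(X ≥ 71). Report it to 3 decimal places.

Since X ≥ 0, the event {X ≥ 71} is the same as {X² ≥ 5041}.
Markov's inequality applied to X² gives Pr(X² ≥ 5041) ≤ E[X²]/5041 = 1886/5041 = 0.3741.

0.374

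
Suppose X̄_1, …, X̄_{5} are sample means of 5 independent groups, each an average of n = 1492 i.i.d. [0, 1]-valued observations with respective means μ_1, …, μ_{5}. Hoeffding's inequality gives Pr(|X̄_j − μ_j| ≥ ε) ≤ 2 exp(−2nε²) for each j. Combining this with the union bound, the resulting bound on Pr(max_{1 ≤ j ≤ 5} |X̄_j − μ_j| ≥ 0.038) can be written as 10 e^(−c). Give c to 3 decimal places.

Union bound over the 5 events: Pr(max_{1 ≤ j ≤ 5} |X̄_j − μ_j| ≥ 0.038) ≤ 5·2·exp(−2nε²) = 10 exp(−2·1492·0.038²).
So c = 2·1492·0.038² = 4.3089.

4.309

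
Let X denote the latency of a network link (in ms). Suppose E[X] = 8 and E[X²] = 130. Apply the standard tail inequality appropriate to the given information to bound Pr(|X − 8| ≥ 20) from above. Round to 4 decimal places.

The first two moments determine the variance, so Chebyshev's inequality is the sharpest standard bound available.
Var(X) = E[X²] − (E[X])² = 130 − 64 = 66.
Chebyshev's inequality: Pr(|X − μ| ≥ t) ≤ Var(X)/t² = 66/400 = 0.1650.

0.1650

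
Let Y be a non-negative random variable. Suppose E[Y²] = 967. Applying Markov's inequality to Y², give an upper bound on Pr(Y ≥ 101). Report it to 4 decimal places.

Since Y ≥ 0, the event {Y ≥ 101} is the same as {Y² ≥ 10201}.
Markov's inequality applied to Y² gives Pr(Y² ≥ 10201) ≤ E[Y²]/10201 = 967/10201 = 0.0948.

0.0948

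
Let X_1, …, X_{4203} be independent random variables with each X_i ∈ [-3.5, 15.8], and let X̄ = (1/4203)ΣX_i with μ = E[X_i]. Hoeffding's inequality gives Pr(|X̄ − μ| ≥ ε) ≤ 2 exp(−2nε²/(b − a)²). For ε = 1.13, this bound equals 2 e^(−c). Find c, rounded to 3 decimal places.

28.816

c = 2nε²/(b − a)² = 2·4203·1.13² / 19.3² = 28.8159.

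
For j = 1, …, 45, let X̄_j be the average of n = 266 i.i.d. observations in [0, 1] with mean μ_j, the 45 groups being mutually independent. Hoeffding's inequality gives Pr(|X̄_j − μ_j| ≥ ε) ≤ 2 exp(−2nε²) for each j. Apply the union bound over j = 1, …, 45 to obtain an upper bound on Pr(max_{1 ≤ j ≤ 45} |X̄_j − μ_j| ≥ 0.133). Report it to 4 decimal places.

0.0074

Per-experiment Hoeffding bound: 2·exp(−2·266·0.133²) = 2·exp(−9.41055) = 0.00016371.
Union bound over 45 events: 45·0.00016371 = 0.00737.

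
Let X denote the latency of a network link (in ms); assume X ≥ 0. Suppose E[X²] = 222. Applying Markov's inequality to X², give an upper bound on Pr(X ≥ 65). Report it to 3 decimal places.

Since X ≥ 0, the event {X ≥ 65} is the same as {X² ≥ 4225}.
Markov's inequality applied to X² gives Pr(X² ≥ 4225) ≤ E[X²]/4225 = 222/4225 = 0.0525.

0.053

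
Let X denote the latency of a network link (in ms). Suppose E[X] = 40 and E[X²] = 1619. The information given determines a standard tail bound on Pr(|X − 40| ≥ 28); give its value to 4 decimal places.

0.0242

The first two moments determine the variance, so Chebyshev's inequality is the sharpest standard bound available.
Var(X) = E[X²] − (E[X])² = 1619 − 1600 = 19.
Chebyshev's inequality: Pr(|X − μ| ≥ t) ≤ Var(X)/t² = 19/784 = 0.0242.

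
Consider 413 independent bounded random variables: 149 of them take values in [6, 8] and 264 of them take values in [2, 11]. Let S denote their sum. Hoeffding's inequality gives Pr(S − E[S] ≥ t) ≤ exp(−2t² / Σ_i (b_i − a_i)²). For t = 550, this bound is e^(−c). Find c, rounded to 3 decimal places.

27.525

Σ(b_i − a_i)² = 149·2² + 264·9² = 21980.
c = 2t² / 21980 = 2·550² / 21980 = 27.5250.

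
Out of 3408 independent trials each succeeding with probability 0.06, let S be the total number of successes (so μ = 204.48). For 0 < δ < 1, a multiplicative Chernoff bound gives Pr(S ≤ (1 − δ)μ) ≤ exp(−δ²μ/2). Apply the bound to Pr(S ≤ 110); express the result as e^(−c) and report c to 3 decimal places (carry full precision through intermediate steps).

Write 110 = (1 − δ)μ, so δ = 1 − 110/204.48 = 0.4620501…
Then the exponent is δ²μ/2 = (μ − 110)²/(2μ) = 21.827246.

21.827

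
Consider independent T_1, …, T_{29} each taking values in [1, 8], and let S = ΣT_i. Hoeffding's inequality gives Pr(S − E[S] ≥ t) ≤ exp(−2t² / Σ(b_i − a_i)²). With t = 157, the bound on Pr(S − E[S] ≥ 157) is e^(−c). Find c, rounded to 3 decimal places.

Σ(b_i − a_i)² = 29·(7)² = 1421.
c = 2t²/1421 = 2·157²/1421 = 34.6925.

34.692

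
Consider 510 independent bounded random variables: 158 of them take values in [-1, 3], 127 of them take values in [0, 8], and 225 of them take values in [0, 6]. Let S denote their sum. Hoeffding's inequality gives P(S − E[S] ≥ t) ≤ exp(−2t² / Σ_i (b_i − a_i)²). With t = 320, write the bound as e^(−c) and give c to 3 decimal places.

Σ(b_i − a_i)² = 158·4² + 127·8² + 225·6² = 18756.
c = 2t² / 18756 = 2·320² / 18756 = 10.9192.

10.919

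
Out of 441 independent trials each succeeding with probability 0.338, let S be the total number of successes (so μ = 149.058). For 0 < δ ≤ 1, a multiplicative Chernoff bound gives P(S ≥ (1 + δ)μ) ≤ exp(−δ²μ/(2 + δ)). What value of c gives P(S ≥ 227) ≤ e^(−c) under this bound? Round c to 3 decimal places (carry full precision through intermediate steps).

16.154

Write 227 = (1 + δ)μ, so δ = 227/149.058 − 1 = 0.5228971…
Then the exponent is δ²μ/(2 + δ) = (227 − μ)² / (μ·(2 + δ)) = 16.154304.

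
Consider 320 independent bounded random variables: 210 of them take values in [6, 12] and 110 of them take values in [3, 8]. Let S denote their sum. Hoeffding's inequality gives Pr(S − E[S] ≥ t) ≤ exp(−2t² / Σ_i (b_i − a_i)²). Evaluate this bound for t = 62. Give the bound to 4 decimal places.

0.4744

Σ(b_i − a_i)² = 210·6² + 110·5² = 10310.
Exponent = 2·62² / 10310 = 0.74568.
Bound = exp(−0.74568) = 0.47441.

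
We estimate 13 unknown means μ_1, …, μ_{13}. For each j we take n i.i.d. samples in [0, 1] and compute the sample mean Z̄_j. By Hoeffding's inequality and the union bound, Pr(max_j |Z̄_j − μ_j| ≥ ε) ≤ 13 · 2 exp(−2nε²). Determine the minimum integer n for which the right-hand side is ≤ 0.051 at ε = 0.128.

191

Need 2·13·exp(−2nε²) ≤ 0.051, i.e. exp(−2nε²) ≤ 0.051/26.
So 2nε² ≥ ln(26/0.051) = 6.234026.
Hence n ≥ 6.234026/(2·0.128²) = 190.247.
The smallest integer n is 191.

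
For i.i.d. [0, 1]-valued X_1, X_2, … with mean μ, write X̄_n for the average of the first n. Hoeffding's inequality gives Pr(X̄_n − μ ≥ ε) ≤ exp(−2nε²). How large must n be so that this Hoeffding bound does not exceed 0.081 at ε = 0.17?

44

Require exp(−2nε²) ≤ 0.081, i.e. 2nε² ≥ ln(1/0.081) = 2.513306.
So n ≥ 2.513306 / (2·0.17²) = 43.483.
The smallest integer n is 44.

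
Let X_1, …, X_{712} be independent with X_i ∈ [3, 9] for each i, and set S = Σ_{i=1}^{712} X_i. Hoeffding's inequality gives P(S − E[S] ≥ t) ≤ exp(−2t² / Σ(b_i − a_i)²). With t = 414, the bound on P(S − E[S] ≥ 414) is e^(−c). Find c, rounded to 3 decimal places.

13.374

Σ(b_i − a_i)² = 712·(6)² = 25632.
c = 2t²/25632 = 2·414²/25632 = 13.3736.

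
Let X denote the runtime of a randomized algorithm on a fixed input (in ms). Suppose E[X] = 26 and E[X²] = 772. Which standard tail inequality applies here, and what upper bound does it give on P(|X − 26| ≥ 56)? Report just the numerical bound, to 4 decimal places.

0.0306

The first two moments determine the variance, so Chebyshev's inequality is the sharpest standard bound available.
Var(X) = E[X²] − (E[X])² = 772 − 676 = 96.
Chebyshev's inequality: P(|X − μ| ≥ t) ≤ Var(X)/t² = 96/3136 = 0.0306.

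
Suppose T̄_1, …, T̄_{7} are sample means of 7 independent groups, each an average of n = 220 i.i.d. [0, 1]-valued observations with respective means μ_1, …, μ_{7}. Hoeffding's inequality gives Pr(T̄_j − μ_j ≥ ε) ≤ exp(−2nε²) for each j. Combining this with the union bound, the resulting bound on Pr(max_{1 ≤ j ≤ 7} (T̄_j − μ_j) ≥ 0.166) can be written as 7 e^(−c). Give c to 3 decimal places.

12.125

Union bound over the 7 events: Pr(max_{1 ≤ j ≤ 7} (T̄_j − μ_j) ≥ 0.166) ≤ 7·exp(−2nε²) = 7 exp(−2·220·0.166²).
So c = 2·220·0.166² = 12.1246.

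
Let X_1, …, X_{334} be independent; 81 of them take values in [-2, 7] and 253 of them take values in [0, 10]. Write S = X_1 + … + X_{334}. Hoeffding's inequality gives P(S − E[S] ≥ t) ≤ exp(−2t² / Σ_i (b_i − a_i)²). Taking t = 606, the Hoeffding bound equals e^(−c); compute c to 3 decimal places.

Σ(b_i − a_i)² = 81·9² + 253·10² = 31861.
c = 2t² / 31861 = 2·606² / 31861 = 23.0524.

23.052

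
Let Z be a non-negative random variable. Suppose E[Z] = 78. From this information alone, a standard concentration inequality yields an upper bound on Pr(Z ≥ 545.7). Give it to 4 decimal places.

Only the mean of a non-negative variable is known, so Markov's inequality is the applicable tail bound.
Markov's inequality: for a non-negative random variable, Pr(Z ≥ a) ≤ E[Z]/a.
Here E[Z] = 78 and a = 545.7, so the bound is 78/545.7 = 0.1429.

0.1429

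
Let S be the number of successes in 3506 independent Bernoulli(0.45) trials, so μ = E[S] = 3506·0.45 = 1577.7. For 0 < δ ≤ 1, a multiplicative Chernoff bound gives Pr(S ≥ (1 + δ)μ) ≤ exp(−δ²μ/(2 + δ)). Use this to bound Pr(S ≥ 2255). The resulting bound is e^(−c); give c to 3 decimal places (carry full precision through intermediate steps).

119.690

Write 2255 = (1 + δ)μ, so δ = 2255/1577.7 − 1 = 0.4292958…
Then the exponent is δ²μ/(2 + δ) = (2255 − μ)² / (μ·(2 + δ)) = 119.689850.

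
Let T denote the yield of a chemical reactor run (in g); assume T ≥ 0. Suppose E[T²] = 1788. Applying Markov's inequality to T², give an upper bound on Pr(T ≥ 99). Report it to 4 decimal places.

0.1824

Since T ≥ 0, the event {T ≥ 99} is the same as {T² ≥ 9801}.
Markov's inequality applied to T² gives Pr(T² ≥ 9801) ≤ E[T²]/9801 = 1788/9801 = 0.1824.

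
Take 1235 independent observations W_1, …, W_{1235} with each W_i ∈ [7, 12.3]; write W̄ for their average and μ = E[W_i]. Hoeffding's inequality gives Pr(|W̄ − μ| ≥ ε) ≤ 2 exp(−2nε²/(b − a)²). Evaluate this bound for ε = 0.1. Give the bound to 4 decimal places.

0.8301

Exponent: 2nε²/(b − a)² = 2·1235·0.1² / 5.3² = 0.87932.
Bound = 2·exp(−0.87932) = 0.83013.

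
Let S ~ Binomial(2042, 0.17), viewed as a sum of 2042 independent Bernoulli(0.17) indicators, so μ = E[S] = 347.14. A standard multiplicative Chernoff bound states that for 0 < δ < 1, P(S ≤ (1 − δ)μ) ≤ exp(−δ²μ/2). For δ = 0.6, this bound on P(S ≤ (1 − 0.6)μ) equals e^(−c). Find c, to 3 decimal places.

c = δ²μ/2 = 0.6²·347.14/2 = 62.4852.

62.485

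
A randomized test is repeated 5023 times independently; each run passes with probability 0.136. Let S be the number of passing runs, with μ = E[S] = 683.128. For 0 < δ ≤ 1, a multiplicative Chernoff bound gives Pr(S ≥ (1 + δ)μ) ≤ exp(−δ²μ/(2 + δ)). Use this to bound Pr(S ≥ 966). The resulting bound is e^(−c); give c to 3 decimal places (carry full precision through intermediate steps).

Write 966 = (1 + δ)μ, so δ = 966/683.128 − 1 = 0.4140835…
Then the exponent is δ²μ/(2 + δ) = (966 − μ)² / (μ·(2 + δ)) = 48.520532.

48.521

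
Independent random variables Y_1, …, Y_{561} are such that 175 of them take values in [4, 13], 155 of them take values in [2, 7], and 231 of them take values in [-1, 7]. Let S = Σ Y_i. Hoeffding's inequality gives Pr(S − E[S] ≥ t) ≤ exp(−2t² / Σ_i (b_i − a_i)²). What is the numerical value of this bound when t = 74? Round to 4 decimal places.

0.7164

Σ(b_i − a_i)² = 175·9² + 155·5² + 231·8² = 32834.
Exponent = 2·74² / 32834 = 0.33356.
Bound = exp(−0.33356) = 0.71637.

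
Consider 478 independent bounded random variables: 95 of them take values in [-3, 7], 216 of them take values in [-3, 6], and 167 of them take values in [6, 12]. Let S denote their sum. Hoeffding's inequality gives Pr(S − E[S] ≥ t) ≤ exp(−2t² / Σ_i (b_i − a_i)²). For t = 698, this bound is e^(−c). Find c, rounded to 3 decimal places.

29.520

Σ(b_i − a_i)² = 95·10² + 216·9² + 167·6² = 33008.
c = 2t² / 33008 = 2·698² / 33008 = 29.5204.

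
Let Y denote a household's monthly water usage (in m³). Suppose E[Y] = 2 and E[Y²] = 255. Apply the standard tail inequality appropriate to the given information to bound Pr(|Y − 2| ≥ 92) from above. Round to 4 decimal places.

The first two moments determine the variance, so Chebyshev's inequality is the sharpest standard bound available.
Var(Y) = E[Y²] − (E[Y])² = 255 − 4 = 251.
Chebyshev's inequality: Pr(|Y − μ| ≥ t) ≤ Var(Y)/t² = 251/8464 = 0.0297.

0.0297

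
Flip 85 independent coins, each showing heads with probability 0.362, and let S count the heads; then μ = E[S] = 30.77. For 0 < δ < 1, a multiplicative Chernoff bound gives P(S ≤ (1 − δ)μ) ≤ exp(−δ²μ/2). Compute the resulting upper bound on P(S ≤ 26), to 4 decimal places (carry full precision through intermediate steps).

0.6909

Write 26 = (1 − δ)μ, so δ = 1 − 26/30.77 = 0.1550211…
Then the exponent is δ²μ/2 = (μ − 26)²/(2μ) = 0.369725.
Bound = exp(−0.369725) = 0.69092.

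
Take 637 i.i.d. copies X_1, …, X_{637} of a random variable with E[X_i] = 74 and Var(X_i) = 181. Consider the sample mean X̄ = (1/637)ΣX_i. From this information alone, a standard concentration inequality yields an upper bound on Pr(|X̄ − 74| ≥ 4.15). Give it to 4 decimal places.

0.0165

With mean and variance of each term known, Chebyshev's inequality bounds the deviation of the sum (or sample mean).
Var(X̄) = Var(X_i)/n = 181/637 = 0.28414.
Chebyshev: Pr(|X̄ − 74| ≥ 4.15) ≤ Var(X̄)/(4.15)² = 181/(637·4.15²) = 0.0165.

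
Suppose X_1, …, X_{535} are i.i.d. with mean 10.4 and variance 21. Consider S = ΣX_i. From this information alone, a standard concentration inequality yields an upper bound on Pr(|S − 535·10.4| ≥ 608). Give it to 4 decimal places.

0.0304

With mean and variance of each term known, Chebyshev's inequality bounds the deviation of the sum (or sample mean).
Var(S) = n·Var(X_i) = 535·21 = 11235.
Chebyshev: Pr(|S − 535·10.4| ≥ 608) ≤ Var(S)/608² = 11235/369664 = 0.0304.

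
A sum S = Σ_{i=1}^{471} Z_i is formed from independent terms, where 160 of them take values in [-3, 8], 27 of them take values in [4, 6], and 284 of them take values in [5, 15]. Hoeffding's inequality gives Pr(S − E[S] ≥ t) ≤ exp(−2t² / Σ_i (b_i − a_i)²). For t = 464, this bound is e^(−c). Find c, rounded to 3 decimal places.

8.995

Σ(b_i − a_i)² = 160·11² + 27·2² + 284·10² = 47868.
c = 2t² / 47868 = 2·464² / 47868 = 8.9954.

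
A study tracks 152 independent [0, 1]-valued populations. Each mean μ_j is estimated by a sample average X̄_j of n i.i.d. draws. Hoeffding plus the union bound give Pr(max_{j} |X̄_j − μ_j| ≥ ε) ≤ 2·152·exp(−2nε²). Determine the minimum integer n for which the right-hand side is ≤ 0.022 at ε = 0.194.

127

Need 2·152·exp(−2nε²) ≤ 0.022, i.e. exp(−2nε²) ≤ 0.022/304.
So 2nε² ≥ ln(304/0.022) = 9.533741.
Hence n ≥ 9.533741/(2·0.194²) = 126.657.
The smallest integer n is 127.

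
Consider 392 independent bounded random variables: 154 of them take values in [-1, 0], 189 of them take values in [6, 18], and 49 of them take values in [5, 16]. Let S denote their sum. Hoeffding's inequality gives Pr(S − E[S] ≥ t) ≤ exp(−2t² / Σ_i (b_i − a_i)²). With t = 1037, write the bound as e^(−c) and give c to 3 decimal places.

64.589

Σ(b_i − a_i)² = 154·1² + 189·12² + 49·11² = 33299.
c = 2t² / 33299 = 2·1037² / 33299 = 64.5887.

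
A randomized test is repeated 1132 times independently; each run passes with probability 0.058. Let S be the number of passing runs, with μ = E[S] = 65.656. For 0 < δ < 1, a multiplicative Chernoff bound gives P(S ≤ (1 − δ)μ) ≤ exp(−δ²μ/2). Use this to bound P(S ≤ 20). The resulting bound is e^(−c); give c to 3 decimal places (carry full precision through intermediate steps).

15.874

Write 20 = (1 − δ)μ, so δ = 1 − 20/65.656 = 0.695382…
Then the exponent is δ²μ/2 = (μ − 20)²/(2μ) = 15.874180.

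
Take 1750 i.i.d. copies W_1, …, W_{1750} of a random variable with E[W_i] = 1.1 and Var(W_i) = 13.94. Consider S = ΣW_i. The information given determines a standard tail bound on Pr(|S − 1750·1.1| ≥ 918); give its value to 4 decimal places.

With mean and variance of each term known, Chebyshev's inequality bounds the deviation of the sum (or sample mean).
Var(S) = n·Var(W_i) = 1750·13.94 = 24395.
Chebyshev: Pr(|S − 1750·1.1| ≥ 918) ≤ Var(S)/918² = 24395/842724 = 0.0289.

0.0289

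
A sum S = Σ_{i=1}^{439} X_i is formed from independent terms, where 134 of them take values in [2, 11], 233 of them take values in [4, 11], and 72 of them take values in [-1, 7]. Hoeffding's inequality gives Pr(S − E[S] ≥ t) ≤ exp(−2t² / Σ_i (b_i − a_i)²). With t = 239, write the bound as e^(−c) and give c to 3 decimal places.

4.250

Σ(b_i − a_i)² = 134·9² + 233·7² + 72·8² = 26879.
c = 2t² / 26879 = 2·239² / 26879 = 4.2502.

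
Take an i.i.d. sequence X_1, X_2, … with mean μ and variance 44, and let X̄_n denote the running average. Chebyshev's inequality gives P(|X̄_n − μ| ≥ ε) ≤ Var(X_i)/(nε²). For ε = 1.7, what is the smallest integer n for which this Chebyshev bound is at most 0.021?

725

Require 44/(n·1.7²) ≤ 0.021, i.e. n ≥ 44/(0.021·1.7²) = 724.996.
The smallest integer n is 725.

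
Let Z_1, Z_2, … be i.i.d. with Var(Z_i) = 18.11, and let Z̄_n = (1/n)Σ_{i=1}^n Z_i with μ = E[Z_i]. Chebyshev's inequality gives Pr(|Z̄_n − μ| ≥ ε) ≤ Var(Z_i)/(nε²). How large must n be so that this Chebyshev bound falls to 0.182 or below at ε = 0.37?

Require 18.11/(n·0.37²) ≤ 0.182, i.e. n ≥ 18.11/(0.182·0.37²) = 726.848.
The smallest integer n is 727.

727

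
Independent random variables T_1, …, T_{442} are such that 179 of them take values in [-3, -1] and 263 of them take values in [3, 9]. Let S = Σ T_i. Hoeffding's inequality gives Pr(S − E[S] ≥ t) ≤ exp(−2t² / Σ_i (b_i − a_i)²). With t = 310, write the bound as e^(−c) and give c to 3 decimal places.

18.873

Σ(b_i − a_i)² = 179·2² + 263·6² = 10184.
c = 2t² / 10184 = 2·310² / 10184 = 18.8727.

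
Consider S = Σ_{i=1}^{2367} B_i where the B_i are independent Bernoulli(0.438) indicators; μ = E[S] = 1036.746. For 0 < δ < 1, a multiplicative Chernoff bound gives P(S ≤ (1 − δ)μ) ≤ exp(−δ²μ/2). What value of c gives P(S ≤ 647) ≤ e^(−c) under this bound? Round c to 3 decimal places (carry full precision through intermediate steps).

Write 647 = (1 − δ)μ, so δ = 1 − 647/1036.746 = 0.375932…
Then the exponent is δ²μ/2 = (μ − 647)²/(2μ) = 73.258997.

73.259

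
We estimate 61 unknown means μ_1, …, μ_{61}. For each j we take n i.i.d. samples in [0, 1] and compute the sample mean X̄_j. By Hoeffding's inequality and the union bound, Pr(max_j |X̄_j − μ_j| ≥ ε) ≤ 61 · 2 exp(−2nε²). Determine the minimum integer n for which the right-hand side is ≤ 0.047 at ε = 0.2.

99

Need 2·61·exp(−2nε²) ≤ 0.047, i.e. exp(−2nε²) ≤ 0.047/122.
So 2nε² ≥ ln(122/0.047) = 7.861629.
Hence n ≥ 7.861629/(2·0.2²) = 98.270.
The smallest integer n is 99.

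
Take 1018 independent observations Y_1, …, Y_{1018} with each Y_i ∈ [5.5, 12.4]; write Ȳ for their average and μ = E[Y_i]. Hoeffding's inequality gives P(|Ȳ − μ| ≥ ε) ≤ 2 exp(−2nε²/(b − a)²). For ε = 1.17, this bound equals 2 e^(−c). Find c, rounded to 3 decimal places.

c = 2nε²/(b − a)² = 2·1018·1.17² / 6.9² = 58.5398.

58.540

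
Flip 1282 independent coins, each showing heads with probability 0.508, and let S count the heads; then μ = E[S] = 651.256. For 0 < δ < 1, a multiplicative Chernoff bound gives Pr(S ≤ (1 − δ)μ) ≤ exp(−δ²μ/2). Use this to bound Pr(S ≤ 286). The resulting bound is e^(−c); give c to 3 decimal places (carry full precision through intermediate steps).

Write 286 = (1 − δ)μ, so δ = 1 − 286/651.256 = 0.5608486…
Then the exponent is δ²μ/2 = (μ − 286)²/(2μ) = 102.426654.

102.427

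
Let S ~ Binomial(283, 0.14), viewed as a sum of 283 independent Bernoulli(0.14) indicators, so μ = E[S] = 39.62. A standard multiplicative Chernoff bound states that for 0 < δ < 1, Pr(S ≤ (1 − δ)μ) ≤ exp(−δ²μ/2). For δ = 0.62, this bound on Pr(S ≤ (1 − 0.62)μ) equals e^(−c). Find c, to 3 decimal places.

c = δ²μ/2 = 0.62²·39.62/2 = 7.6150.

7.615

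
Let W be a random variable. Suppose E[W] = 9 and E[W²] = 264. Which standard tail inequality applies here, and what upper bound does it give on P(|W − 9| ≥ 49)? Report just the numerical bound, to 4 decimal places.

The first two moments determine the variance, so Chebyshev's inequality is the sharpest standard bound available.
Var(W) = E[W²] − (E[W])² = 264 − 81 = 183.
Chebyshev's inequality: P(|W − μ| ≥ t) ≤ Var(W)/t² = 183/2401 = 0.0762.

0.0762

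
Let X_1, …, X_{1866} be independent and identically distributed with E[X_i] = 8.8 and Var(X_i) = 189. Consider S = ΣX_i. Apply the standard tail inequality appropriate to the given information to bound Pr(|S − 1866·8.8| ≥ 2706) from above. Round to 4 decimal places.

With mean and variance of each term known, Chebyshev's inequality bounds the deviation of the sum (or sample mean).
Var(S) = n·Var(X_i) = 1866·189 = 352674.
Chebyshev: Pr(|S − 1866·8.8| ≥ 2706) ≤ Var(S)/2706² = 352674/7322436 = 0.0482.

0.0482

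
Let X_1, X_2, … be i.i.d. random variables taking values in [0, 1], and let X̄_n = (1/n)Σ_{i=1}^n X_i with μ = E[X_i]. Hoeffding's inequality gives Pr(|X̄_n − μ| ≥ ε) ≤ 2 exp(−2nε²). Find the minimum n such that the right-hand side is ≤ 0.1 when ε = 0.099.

153

Require 2·exp(−2nε²) ≤ 0.1, i.e. 2nε² ≥ ln(2/0.1) = 2.995732.
So n ≥ 2.995732 / (2·0.099²) = 152.828.
The smallest integer n is 153.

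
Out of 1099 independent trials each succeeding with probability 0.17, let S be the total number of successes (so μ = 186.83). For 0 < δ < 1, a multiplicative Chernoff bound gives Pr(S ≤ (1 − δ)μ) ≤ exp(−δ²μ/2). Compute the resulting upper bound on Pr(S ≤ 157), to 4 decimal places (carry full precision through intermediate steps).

Write 157 = (1 − δ)μ, so δ = 1 − 157/186.83 = 0.1596639…
Then the exponent is δ²μ/2 = (μ − 157)²/(2μ) = 2.381387.
Bound = exp(−2.381387) = 0.09242.

0.0924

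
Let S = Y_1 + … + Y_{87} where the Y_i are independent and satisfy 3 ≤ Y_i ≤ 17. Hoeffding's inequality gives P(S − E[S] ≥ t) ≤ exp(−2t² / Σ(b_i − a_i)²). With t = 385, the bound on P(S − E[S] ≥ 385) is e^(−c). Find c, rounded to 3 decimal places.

17.385

Σ(b_i − a_i)² = 87·(14)² = 17052.
c = 2t²/17052 = 2·385²/17052 = 17.3851.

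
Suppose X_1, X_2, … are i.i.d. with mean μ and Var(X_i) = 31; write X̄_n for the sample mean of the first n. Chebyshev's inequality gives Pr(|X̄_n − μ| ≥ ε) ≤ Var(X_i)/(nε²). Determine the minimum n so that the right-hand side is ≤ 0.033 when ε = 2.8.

120

Require 31/(n·2.8²) ≤ 0.033, i.e. n ≥ 31/(0.033·2.8²) = 119.821.
The smallest integer n is 120.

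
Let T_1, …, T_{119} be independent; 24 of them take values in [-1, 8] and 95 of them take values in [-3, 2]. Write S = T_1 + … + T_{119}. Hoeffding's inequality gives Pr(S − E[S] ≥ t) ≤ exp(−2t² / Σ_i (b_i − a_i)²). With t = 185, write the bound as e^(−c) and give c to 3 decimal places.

15.849

Σ(b_i − a_i)² = 24·9² + 95·5² = 4319.
c = 2t² / 4319 = 2·185² / 4319 = 15.8486.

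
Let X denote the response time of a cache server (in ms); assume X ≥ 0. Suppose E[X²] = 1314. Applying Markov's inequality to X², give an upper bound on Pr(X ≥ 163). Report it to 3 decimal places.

0.049

Since X ≥ 0, the event {X ≥ 163} is the same as {X² ≥ 26569}.
Markov's inequality applied to X² gives Pr(X² ≥ 26569) ≤ E[X²]/26569 = 1314/26569 = 0.0495.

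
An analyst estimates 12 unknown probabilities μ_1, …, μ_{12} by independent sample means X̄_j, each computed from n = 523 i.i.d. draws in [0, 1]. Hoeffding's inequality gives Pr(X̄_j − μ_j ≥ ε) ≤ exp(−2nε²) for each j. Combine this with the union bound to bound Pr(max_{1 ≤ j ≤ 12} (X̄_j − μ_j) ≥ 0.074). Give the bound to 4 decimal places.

0.0390

Per-experiment Hoeffding bound: exp(−2·523·0.074²) = exp(−5.72790) = 0.0032539.
Union bound over 12 events: 12·0.0032539 = 0.03905.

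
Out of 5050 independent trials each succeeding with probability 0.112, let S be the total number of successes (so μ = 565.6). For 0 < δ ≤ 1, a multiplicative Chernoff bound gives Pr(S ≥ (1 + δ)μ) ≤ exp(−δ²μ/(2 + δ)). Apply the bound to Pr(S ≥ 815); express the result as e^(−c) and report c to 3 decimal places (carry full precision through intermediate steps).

45.053

Write 815 = (1 + δ)μ, so δ = 815/565.6 − 1 = 0.4409477…
Then the exponent is δ²μ/(2 + δ) = (815 − μ)² / (μ·(2 + δ)) = 45.053136.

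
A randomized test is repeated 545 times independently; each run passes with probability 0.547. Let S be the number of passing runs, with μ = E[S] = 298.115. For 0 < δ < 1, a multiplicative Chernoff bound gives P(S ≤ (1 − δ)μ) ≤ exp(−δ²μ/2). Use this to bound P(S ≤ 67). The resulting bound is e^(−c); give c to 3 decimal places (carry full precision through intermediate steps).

Write 67 = (1 − δ)μ, so δ = 1 − 67/298.115 = 0.7752545…
Then the exponent is δ²μ/2 = (μ − 67)²/(2μ) = 89.586474.

89.586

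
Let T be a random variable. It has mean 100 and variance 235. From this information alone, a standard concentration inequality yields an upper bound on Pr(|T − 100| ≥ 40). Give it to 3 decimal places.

0.147

Mean and variance are known, so Chebyshev's inequality applies.
Chebyshev: Pr(|T − μ| ≥ t) ≤ Var(T)/t².
Bound = 235 / 1600 = 0.1469.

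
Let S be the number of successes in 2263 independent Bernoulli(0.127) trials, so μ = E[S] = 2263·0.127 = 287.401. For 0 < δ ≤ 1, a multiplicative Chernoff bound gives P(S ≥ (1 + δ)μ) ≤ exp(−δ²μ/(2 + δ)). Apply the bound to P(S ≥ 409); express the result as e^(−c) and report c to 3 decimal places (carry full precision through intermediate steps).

Write 409 = (1 + δ)μ, so δ = 409/287.401 − 1 = 0.4230987…
Then the exponent is δ²μ/(2 + δ) = (409 − μ)² / (μ·(2 + δ)) = 21.232475.

21.232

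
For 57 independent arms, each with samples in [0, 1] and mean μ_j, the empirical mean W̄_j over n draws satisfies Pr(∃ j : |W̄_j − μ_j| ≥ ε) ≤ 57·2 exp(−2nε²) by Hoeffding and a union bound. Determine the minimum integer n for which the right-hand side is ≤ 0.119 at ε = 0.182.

Need 2·57·exp(−2nε²) ≤ 0.119, i.e. exp(−2nε²) ≤ 0.119/114.
So 2nε² ≥ ln(114/0.119) = 6.864830.
Hence n ≥ 6.864830/(2·0.182²) = 103.623.
The smallest integer n is 104.

104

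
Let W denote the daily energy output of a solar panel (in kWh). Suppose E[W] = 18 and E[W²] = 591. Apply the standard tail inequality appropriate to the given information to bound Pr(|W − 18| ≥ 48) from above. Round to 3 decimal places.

The first two moments determine the variance, so Chebyshev's inequality is the sharpest standard bound available.
Var(W) = E[W²] − (E[W])² = 591 − 324 = 267.
Chebyshev's inequality: Pr(|W − μ| ≥ t) ≤ Var(W)/t² = 267/2304 = 0.1159.

0.116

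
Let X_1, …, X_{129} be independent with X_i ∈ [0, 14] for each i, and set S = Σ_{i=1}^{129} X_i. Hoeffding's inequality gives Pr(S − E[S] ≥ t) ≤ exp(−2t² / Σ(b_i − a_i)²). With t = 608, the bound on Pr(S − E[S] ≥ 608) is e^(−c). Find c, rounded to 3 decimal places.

Σ(b_i − a_i)² = 129·(14)² = 25284.
c = 2t²/25284 = 2·608²/25284 = 29.2409.

29.241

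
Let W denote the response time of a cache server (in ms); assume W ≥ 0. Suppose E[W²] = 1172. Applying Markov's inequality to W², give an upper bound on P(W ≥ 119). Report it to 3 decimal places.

Since W ≥ 0, the event {W ≥ 119} is the same as {W² ≥ 14161}.
Markov's inequality applied to W² gives P(W² ≥ 14161) ≤ E[W²]/14161 = 1172/14161 = 0.0828.

0.083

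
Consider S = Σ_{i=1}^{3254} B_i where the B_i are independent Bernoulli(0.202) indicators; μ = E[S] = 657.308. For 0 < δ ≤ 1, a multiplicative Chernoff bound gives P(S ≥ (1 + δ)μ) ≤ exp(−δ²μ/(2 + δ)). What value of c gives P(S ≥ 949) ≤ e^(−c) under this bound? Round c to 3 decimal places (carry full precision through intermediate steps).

Write 949 = (1 + δ)μ, so δ = 949/657.308 − 1 = 0.4437676…
Then the exponent is δ²μ/(2 + δ) = (949 − μ)² / (μ·(2 + δ)) = 52.968810.

52.969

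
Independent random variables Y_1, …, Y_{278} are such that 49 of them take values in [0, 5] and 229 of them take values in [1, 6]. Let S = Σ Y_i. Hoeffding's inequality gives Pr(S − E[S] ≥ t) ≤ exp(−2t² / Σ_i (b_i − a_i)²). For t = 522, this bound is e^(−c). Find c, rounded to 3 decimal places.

78.413

Σ(b_i − a_i)² = 49·5² + 229·5² = 6950.
c = 2t² / 6950 = 2·522² / 6950 = 78.4127.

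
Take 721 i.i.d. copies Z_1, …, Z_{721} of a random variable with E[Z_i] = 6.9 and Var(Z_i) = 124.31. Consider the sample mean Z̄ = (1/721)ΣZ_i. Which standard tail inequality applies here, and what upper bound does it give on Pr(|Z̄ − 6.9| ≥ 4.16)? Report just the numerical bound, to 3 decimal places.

With mean and variance of each term known, Chebyshev's inequality bounds the deviation of the sum (or sample mean).
Var(Z̄) = Var(Z_i)/n = 124.31/721 = 0.17241.
Chebyshev: Pr(|Z̄ − 6.9| ≥ 4.16) ≤ Var(Z̄)/(4.16)² = 124.31/(721·4.16²) = 0.0100.

0.010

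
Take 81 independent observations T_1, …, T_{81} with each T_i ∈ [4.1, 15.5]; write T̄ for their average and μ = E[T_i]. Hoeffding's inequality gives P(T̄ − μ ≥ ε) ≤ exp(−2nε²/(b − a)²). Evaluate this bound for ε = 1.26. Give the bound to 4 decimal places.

0.1382

Exponent: 2nε²/(b − a)² = 2·81·1.26² / 11.4² = 1.97900.
Bound = exp(−1.97900) = 0.13821.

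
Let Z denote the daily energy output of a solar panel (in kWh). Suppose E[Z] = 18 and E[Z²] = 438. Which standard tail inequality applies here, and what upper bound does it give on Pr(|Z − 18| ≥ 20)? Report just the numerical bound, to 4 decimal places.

The first two moments determine the variance, so Chebyshev's inequality is the sharpest standard bound available.
Var(Z) = E[Z²] − (E[Z])² = 438 − 324 = 114.
Chebyshev's inequality: Pr(|Z − μ| ≥ t) ≤ Var(Z)/t² = 114/400 = 0.2850.

0.2850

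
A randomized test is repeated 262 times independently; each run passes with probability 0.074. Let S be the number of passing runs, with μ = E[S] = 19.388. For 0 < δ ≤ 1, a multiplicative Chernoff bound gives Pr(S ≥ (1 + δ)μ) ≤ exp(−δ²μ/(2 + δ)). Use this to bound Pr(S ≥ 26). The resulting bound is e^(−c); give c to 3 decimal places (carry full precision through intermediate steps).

Write 26 = (1 + δ)μ, so δ = 26/19.388 − 1 = 0.3410357…
Then the exponent is δ²μ/(2 + δ) = (26 − μ)² / (μ·(2 + δ)) = 0.963218.

0.963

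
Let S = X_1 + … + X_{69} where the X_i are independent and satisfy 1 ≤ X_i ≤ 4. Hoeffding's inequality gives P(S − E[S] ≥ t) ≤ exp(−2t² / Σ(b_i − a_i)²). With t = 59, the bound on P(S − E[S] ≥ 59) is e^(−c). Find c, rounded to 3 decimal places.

Σ(b_i − a_i)² = 69·(3)² = 621.
c = 2t²/621 = 2·59²/621 = 11.2110.

11.211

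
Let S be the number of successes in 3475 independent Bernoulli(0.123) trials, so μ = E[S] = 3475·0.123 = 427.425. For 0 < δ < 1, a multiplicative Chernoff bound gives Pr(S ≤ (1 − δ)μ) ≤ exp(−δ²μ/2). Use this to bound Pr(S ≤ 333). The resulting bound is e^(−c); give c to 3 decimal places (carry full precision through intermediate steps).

Write 333 = (1 − δ)μ, so δ = 1 − 333/427.425 = 0.220916…
Then the exponent is δ²μ/2 = (μ − 333)²/(2μ) = 10.429994.

10.430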